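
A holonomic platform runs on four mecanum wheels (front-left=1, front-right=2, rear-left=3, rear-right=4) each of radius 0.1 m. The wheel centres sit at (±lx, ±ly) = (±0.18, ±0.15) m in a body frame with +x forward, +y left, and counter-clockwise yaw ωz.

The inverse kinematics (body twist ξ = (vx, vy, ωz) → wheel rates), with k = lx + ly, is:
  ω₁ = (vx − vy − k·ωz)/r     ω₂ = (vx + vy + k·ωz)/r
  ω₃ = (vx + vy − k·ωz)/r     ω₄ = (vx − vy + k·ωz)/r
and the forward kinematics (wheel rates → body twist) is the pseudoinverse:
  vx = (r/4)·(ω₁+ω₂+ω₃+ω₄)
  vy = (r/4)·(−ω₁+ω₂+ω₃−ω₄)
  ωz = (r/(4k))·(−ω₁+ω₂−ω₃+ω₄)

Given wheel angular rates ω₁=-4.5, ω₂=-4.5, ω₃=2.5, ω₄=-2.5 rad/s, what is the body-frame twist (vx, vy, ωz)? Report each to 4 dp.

k = lx + ly = 0.18 + 0.15 = 0.3300
ω₁+ω₂+ω₃+ω₄ = -9.0000  →  vx = (0.1/4)·-9.0000 = -0.2250
−ω₁+ω₂+ω₃−ω₄ = 5.0000  →  vy = (0.1/4)·5.0000 = 0.1250
−ω₁+ω₂−ω₃+ω₄ = -5.0000  →  ωz = (0.1/1.3200)·-5.0000 = -0.3788

(-0.2250, 0.1250, -0.3788)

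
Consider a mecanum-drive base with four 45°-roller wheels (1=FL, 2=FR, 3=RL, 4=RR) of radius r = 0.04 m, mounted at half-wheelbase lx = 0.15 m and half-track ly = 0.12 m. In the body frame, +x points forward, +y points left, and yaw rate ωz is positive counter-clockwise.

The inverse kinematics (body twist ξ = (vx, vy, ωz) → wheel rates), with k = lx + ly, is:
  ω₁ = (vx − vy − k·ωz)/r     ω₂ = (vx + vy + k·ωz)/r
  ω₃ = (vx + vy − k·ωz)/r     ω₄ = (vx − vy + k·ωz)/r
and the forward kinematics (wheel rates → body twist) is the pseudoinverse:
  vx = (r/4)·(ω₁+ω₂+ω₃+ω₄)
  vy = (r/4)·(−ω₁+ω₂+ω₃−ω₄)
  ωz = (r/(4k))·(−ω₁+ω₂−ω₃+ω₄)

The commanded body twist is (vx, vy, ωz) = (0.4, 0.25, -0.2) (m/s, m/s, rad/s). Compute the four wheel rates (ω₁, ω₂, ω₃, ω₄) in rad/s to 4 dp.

k = lx + ly = 0.15 + 0.12 = 0.2700;  k·ωz = 0.2700·-0.2 = -0.0540
ω₁ (FL) = (vx − vy − k·ωz)/r = 0.2040/0.04 = 5.1000
ω₂ (FR) = (vx + vy + k·ωz)/r = 0.5960/0.04 = 14.9000
ω₃ (RL) = (vx + vy − k·ωz)/r = 0.7040/0.04 = 17.6000
ω₄ (RR) = (vx − vy + k·ωz)/r = 0.0960/0.04 = 2.4000

(5.1000, 14.9000, 17.6000, 2.4000)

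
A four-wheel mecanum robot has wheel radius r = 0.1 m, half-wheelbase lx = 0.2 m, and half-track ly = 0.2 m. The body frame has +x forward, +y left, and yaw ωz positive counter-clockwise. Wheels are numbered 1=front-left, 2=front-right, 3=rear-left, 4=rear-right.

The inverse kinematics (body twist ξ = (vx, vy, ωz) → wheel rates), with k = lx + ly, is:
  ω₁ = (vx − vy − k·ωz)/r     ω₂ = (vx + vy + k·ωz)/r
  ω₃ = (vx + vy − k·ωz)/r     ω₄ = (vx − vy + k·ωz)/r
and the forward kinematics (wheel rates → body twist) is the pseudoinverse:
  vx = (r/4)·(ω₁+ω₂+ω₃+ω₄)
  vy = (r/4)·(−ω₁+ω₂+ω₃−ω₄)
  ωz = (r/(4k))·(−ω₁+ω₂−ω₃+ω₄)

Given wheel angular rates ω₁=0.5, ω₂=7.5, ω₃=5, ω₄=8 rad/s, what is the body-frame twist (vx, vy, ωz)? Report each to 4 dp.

k = lx + ly = 0.2 + 0.2 = 0.4000
ω₁+ω₂+ω₃+ω₄ = 21.0000  →  vx = (0.1/4)·21.0000 = 0.5250
−ω₁+ω₂+ω₃−ω₄ = 4.0000  →  vy = (0.1/4)·4.0000 = 0.1000
−ω₁+ω₂−ω₃+ω₄ = 10.0000  →  ωz = (0.1/1.6000)·10.0000 = 0.6250

(0.5250, 0.1000, 0.6250)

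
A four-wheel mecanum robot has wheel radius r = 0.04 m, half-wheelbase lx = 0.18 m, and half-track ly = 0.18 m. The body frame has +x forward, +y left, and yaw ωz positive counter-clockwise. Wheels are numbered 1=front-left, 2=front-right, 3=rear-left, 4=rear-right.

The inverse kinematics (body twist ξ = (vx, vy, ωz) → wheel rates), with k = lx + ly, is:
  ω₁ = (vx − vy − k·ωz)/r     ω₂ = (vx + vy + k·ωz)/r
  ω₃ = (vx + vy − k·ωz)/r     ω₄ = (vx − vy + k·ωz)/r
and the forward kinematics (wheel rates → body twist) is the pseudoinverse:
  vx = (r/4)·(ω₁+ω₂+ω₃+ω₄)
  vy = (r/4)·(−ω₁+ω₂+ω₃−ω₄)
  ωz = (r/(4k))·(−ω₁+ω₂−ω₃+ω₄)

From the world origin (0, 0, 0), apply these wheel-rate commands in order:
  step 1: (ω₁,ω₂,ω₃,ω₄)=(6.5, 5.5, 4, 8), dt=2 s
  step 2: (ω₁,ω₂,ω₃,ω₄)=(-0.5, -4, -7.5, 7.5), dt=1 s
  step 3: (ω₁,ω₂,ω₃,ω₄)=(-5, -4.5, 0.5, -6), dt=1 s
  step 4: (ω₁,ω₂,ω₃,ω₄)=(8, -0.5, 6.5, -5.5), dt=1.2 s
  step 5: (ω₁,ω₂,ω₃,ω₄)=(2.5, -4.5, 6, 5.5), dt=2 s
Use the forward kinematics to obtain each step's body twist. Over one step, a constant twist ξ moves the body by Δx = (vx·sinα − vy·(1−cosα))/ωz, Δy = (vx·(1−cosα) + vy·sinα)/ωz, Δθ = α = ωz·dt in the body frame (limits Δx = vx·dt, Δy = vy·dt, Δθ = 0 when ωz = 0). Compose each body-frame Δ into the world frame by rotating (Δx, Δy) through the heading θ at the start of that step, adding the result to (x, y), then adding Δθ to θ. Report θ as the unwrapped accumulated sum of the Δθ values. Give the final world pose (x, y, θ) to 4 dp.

(0.5271, -0.4146, -0.7806)

step 1: ξ=(vx,vy,ωz)=(0.2400, -0.0500, 0.0833), dt=2.0 → body Δ=(0.4861, -0.0596, 0.1667) → world pose (0.4861, -0.0596, 0.1667)
step 2: ξ=(vx,vy,ωz)=(-0.0450, -0.1850, 0.3194), dt=1.0 → body Δ=(-0.0149, -0.1890, 0.3194) → world pose (0.5027, -0.2485, 0.4861)
step 3: ξ=(vx,vy,ωz)=(-0.1500, 0.0700, -0.1667), dt=1.0 → body Δ=(-0.1435, 0.0821, -0.1667) → world pose (0.3375, -0.2429, 0.3194)
step 4: ξ=(vx,vy,ωz)=(0.0850, 0.0350, -0.5694), dt=1.2 → body Δ=(0.1080, 0.0053, -0.6833) → world pose (0.4384, -0.2039, -0.3639)
step 5: ξ=(vx,vy,ωz)=(0.0950, -0.0650, -0.2083), dt=2.0 → body Δ=(0.1579, -0.1653, -0.4167) → world pose (0.5271, -0.4146, -0.7806)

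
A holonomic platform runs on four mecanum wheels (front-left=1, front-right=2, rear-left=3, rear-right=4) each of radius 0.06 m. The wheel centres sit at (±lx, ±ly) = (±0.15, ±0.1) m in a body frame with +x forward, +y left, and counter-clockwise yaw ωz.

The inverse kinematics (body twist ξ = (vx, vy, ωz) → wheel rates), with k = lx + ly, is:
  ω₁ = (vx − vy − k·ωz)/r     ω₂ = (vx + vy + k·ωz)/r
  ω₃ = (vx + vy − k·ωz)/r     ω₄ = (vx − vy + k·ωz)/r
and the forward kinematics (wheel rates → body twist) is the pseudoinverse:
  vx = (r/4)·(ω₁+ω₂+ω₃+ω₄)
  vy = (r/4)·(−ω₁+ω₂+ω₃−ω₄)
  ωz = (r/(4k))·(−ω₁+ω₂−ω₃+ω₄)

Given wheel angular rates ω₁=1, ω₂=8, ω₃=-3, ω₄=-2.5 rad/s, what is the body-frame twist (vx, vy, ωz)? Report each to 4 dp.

k = lx + ly = 0.15 + 0.1 = 0.2500
ω₁+ω₂+ω₃+ω₄ = 3.5000  →  vx = (0.06/4)·3.5000 = 0.0525
−ω₁+ω₂+ω₃−ω₄ = 6.5000  →  vy = (0.06/4)·6.5000 = 0.0975
−ω₁+ω₂−ω₃+ω₄ = 7.5000  →  ωz = (0.06/1.0000)·7.5000 = 0.4500

(0.0525, 0.0975, 0.4500)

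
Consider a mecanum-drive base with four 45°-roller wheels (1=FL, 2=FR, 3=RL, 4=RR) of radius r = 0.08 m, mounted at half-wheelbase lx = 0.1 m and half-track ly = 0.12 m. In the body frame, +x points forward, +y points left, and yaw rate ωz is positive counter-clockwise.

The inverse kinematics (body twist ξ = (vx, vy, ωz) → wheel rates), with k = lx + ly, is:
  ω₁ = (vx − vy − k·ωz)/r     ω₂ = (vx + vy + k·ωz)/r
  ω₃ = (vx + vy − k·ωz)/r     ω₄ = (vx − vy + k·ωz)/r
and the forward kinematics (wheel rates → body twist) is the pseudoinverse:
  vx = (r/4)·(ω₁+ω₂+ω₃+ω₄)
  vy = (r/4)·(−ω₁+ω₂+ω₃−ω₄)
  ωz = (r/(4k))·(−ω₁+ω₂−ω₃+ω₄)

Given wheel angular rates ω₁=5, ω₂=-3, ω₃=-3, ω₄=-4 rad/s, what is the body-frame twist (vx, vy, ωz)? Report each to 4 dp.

(-0.1000, -0.1400, -0.8182)

k = lx + ly = 0.1 + 0.12 = 0.2200
ω₁+ω₂+ω₃+ω₄ = -5.0000  →  vx = (0.08/4)·-5.0000 = -0.1000
−ω₁+ω₂+ω₃−ω₄ = -7.0000  →  vy = (0.08/4)·-7.0000 = -0.1400
−ω₁+ω₂−ω₃+ω₄ = -9.0000  →  ωz = (0.08/0.8800)·-9.0000 = -0.8182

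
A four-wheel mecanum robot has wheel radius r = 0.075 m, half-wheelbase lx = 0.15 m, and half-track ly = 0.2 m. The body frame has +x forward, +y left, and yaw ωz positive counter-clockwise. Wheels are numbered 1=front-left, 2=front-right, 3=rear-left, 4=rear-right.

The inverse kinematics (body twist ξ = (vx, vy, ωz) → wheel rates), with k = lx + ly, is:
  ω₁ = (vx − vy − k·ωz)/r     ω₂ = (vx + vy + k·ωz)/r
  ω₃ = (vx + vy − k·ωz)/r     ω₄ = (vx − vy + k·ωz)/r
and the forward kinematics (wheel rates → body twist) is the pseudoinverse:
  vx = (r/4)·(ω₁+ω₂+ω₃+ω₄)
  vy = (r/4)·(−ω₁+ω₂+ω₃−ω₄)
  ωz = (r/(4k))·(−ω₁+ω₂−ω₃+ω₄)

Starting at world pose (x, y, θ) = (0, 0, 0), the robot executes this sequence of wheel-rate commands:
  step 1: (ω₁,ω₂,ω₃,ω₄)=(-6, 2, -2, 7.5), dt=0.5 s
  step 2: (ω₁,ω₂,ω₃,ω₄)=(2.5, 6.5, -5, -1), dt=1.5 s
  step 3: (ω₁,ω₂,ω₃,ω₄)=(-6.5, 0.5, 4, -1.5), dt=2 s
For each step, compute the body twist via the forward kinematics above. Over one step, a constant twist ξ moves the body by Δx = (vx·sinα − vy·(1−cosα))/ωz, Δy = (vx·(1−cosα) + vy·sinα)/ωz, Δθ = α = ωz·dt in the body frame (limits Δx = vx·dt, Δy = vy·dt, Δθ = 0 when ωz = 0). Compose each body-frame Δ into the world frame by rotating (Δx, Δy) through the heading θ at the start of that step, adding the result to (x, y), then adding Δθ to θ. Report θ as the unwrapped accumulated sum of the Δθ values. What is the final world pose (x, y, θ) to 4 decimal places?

step 1: ξ=(vx,vy,ωz)=(0.0281, -0.0281, 0.9375), dt=0.5 → body Δ=(0.0168, -0.0103, 0.4688) → world pose (0.0168, -0.0103, 0.4688)
step 2: ξ=(vx,vy,ωz)=(0.0562, 0.0000, 0.4286), dt=1.5 → body Δ=(0.0787, 0.0262, 0.6429) → world pose (0.0751, 0.0486, 1.1116)
step 3: ξ=(vx,vy,ωz)=(-0.0656, 0.2344, 0.0804), dt=2.0 → body Δ=(-0.1683, 0.4562, 0.1607) → world pose (-0.4084, 0.1000, 1.2723)

(-0.4084, 0.1000, 1.2723)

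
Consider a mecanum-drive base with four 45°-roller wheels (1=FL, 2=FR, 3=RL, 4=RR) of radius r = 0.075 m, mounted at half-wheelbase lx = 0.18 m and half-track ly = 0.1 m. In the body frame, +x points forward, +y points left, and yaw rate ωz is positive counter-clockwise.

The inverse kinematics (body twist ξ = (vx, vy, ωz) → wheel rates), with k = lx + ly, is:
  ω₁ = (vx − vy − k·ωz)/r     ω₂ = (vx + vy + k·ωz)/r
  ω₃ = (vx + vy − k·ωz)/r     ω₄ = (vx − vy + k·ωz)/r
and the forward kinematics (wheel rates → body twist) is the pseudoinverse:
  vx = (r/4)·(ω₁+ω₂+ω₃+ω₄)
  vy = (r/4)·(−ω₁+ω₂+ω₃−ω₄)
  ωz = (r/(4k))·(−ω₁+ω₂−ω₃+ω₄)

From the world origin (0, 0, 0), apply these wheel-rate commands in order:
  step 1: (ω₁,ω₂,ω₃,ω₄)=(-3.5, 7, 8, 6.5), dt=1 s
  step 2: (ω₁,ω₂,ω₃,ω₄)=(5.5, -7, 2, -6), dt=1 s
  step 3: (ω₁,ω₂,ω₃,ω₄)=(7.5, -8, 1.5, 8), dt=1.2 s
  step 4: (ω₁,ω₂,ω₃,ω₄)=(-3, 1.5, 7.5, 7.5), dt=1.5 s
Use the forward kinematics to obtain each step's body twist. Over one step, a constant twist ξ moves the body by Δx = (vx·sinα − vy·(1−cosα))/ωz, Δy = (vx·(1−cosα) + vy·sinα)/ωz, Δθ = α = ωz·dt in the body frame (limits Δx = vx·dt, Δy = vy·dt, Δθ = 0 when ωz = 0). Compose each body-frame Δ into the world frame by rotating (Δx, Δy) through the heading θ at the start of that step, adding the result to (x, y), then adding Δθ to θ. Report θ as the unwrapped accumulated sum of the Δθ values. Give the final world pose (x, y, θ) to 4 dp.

step 1: ξ=(vx,vy,ωz)=(0.3375, 0.2250, 0.6027), dt=1.0 → body Δ=(0.2517, 0.3103, 0.6027) → world pose (0.2517, 0.3103, 0.6027)
step 2: ξ=(vx,vy,ωz)=(-0.1031, -0.0844, -1.3728), dt=1.0 → body Δ=(-0.1230, 0.0001, -1.3728) → world pose (0.1503, 0.2406, -0.7701)
step 3: ξ=(vx,vy,ωz)=(0.1688, -0.4125, -0.6027), dt=1.2 → body Δ=(0.0140, -0.5231, -0.7232) → world pose (-0.2039, -0.1446, -1.4933)
step 4: ξ=(vx,vy,ωz)=(0.2531, 0.0844, 0.3013), dt=1.5 → body Δ=(0.3388, 0.2067, 0.4520) → world pose (0.0284, -0.4663, -1.0413)

(0.0284, -0.4663, -1.0413)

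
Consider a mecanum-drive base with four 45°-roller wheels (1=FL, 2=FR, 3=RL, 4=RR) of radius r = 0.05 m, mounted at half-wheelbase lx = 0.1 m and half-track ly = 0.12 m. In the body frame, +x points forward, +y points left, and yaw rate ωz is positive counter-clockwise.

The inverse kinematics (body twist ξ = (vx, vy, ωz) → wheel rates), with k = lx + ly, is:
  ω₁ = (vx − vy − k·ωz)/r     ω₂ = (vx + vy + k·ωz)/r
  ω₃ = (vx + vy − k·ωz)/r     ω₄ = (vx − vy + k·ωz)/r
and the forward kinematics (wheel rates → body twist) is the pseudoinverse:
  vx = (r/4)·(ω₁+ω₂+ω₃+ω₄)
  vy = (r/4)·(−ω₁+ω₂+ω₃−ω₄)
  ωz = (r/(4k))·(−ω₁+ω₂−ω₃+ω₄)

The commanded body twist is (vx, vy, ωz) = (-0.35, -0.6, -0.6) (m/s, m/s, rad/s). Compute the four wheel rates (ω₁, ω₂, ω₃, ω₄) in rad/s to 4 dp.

(7.6400, -21.6400, -16.3600, 2.3600)

k = lx + ly = 0.1 + 0.12 = 0.2200;  k·ωz = 0.2200·-0.6 = -0.1320
ω₁ (FL) = (vx − vy − k·ωz)/r = 0.3820/0.05 = 7.6400
ω₂ (FR) = (vx + vy + k·ωz)/r = -1.0820/0.05 = -21.6400
ω₃ (RL) = (vx + vy − k·ωz)/r = -0.8180/0.05 = -16.3600
ω₄ (RR) = (vx − vy + k·ωz)/r = 0.1180/0.05 = 2.3600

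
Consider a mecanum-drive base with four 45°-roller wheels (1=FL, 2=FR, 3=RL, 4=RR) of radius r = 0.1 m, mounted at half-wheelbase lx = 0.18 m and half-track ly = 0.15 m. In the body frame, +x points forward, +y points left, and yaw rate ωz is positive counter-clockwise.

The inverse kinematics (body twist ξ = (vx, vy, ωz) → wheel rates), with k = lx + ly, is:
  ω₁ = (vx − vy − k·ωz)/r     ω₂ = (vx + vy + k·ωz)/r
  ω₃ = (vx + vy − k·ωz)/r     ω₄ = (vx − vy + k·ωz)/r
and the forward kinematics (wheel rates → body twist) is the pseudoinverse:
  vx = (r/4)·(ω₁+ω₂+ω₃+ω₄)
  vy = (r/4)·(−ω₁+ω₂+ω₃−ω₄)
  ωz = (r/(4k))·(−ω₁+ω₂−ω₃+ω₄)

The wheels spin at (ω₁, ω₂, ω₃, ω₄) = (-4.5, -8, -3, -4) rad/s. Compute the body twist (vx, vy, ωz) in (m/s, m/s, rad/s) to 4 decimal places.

k = lx + ly = 0.18 + 0.15 = 0.3300
ω₁+ω₂+ω₃+ω₄ = -19.5000  →  vx = (0.1/4)·-19.5000 = -0.4875
−ω₁+ω₂+ω₃−ω₄ = -2.5000  →  vy = (0.1/4)·-2.5000 = -0.0625
−ω₁+ω₂−ω₃+ω₄ = -4.5000  →  ωz = (0.1/1.3200)·-4.5000 = -0.3409

(-0.4875, -0.0625, -0.3409)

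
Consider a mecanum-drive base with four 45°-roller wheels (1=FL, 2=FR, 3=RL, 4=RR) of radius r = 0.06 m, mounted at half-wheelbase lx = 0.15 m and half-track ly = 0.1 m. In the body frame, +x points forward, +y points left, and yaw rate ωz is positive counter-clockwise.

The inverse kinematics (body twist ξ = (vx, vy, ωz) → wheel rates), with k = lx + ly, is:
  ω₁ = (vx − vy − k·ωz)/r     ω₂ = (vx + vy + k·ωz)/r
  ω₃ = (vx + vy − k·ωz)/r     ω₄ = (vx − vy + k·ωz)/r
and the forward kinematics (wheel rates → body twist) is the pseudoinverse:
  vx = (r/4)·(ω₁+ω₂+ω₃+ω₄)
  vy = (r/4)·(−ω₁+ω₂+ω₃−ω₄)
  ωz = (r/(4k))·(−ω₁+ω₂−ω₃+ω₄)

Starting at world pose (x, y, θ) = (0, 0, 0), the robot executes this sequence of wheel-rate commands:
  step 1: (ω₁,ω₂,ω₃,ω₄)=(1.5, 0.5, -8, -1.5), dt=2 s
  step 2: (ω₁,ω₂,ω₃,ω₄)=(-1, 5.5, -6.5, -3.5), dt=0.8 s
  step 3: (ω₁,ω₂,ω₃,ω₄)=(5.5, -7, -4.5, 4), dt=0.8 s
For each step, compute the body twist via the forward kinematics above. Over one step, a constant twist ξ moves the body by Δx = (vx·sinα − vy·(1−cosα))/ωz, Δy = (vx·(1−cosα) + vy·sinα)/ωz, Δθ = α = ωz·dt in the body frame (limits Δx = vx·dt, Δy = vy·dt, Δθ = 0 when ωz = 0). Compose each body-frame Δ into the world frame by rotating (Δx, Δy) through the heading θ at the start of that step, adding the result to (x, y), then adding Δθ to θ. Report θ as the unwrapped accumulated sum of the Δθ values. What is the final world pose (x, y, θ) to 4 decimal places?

step 1: ξ=(vx,vy,ωz)=(-0.1125, -0.1125, 0.3300), dt=2.0 → body Δ=(-0.1374, -0.2806, 0.6600) → world pose (-0.1374, -0.2806, 0.6600)
step 2: ξ=(vx,vy,ωz)=(-0.0825, 0.0525, 0.5700), dt=0.8 → body Δ=(-0.0731, 0.0258, 0.4560) → world pose (-0.2110, -0.3051, 1.1160)
step 3: ξ=(vx,vy,ωz)=(-0.0300, -0.3150, -0.2400), dt=0.8 → body Δ=(-0.0480, -0.2482, -0.1920) → world pose (-0.0091, -0.4572, 0.9240)

(-0.0091, -0.4572, 0.9240)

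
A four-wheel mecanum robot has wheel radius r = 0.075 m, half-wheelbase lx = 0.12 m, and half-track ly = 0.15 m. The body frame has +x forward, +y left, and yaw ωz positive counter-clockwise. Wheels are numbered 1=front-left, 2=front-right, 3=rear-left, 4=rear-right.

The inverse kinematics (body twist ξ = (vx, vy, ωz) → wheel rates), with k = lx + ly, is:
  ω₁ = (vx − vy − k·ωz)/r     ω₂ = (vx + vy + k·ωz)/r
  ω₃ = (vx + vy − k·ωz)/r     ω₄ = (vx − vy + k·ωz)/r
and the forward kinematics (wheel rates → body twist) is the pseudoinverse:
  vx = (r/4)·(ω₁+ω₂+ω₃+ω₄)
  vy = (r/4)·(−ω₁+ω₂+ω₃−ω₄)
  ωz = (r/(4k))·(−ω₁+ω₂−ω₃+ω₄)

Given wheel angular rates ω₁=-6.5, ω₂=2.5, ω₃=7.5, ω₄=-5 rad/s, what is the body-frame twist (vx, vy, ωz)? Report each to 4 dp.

k = lx + ly = 0.12 + 0.15 = 0.2700
ω₁+ω₂+ω₃+ω₄ = -1.5000  →  vx = (0.075/4)·-1.5000 = -0.0281
−ω₁+ω₂+ω₃−ω₄ = 21.5000  →  vy = (0.075/4)·21.5000 = 0.4031
−ω₁+ω₂−ω₃+ω₄ = -3.5000  →  ωz = (0.075/1.0800)·-3.5000 = -0.2431

(-0.0281, 0.4031, -0.2431)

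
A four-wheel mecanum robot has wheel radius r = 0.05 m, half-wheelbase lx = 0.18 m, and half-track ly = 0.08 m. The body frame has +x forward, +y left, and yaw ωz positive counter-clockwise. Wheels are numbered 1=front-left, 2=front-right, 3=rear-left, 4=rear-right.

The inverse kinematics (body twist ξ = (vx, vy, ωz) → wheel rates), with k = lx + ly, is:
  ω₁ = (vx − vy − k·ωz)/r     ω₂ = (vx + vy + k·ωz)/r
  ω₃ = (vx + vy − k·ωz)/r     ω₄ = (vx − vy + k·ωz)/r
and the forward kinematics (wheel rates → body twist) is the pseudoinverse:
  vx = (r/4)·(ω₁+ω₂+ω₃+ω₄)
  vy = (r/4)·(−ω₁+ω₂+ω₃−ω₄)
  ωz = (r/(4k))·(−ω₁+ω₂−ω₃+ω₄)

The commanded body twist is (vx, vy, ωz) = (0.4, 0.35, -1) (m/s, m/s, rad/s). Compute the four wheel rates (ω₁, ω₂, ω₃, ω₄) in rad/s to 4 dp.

k = lx + ly = 0.18 + 0.08 = 0.2600;  k·ωz = 0.2600·-1 = -0.2600
ω₁ (FL) = (vx − vy − k·ωz)/r = 0.3100/0.05 = 6.2000
ω₂ (FR) = (vx + vy + k·ωz)/r = 0.4900/0.05 = 9.8000
ω₃ (RL) = (vx + vy − k·ωz)/r = 1.0100/0.05 = 20.2000
ω₄ (RR) = (vx − vy + k·ωz)/r = -0.2100/0.05 = -4.2000

(6.2000, 9.8000, 20.2000, -4.2000)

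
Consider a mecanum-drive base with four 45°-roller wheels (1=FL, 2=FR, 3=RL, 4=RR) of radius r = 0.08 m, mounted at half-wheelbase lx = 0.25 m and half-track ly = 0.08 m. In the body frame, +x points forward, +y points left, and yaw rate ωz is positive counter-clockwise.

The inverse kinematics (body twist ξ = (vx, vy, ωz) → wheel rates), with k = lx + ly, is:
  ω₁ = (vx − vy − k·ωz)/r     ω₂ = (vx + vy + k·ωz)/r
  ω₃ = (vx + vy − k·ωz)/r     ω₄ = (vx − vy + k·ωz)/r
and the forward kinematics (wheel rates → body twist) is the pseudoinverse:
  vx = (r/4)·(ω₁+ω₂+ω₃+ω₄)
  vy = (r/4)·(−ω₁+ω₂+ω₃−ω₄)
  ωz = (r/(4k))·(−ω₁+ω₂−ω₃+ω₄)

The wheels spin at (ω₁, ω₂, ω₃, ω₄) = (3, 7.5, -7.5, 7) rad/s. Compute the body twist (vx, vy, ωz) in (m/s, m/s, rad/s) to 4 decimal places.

(0.2000, -0.2000, 1.1515)

k = lx + ly = 0.25 + 0.08 = 0.3300
ω₁+ω₂+ω₃+ω₄ = 10.0000  →  vx = (0.08/4)·10.0000 = 0.2000
−ω₁+ω₂+ω₃−ω₄ = -10.0000  →  vy = (0.08/4)·-10.0000 = -0.2000
−ω₁+ω₂−ω₃+ω₄ = 19.0000  →  ωz = (0.08/1.3200)·19.0000 = 1.1515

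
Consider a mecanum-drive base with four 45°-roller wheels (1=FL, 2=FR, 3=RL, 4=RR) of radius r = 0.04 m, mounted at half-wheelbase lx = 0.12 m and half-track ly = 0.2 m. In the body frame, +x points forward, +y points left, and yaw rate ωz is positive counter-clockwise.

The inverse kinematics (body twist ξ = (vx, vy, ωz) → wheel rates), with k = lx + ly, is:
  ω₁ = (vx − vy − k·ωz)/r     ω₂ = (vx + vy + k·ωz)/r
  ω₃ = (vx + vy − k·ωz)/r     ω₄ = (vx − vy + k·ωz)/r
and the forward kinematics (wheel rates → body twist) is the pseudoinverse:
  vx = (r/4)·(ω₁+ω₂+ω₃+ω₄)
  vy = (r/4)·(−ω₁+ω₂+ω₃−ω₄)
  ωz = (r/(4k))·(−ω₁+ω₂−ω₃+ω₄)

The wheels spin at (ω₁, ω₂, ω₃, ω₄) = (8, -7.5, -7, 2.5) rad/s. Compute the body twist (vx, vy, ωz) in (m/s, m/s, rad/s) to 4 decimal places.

(-0.0400, -0.2500, -0.1875)

k = lx + ly = 0.12 + 0.2 = 0.3200
ω₁+ω₂+ω₃+ω₄ = -4.0000  →  vx = (0.04/4)·-4.0000 = -0.0400
−ω₁+ω₂+ω₃−ω₄ = -25.0000  →  vy = (0.04/4)·-25.0000 = -0.2500
−ω₁+ω₂−ω₃+ω₄ = -6.0000  →  ωz = (0.04/1.2800)·-6.0000 = -0.1875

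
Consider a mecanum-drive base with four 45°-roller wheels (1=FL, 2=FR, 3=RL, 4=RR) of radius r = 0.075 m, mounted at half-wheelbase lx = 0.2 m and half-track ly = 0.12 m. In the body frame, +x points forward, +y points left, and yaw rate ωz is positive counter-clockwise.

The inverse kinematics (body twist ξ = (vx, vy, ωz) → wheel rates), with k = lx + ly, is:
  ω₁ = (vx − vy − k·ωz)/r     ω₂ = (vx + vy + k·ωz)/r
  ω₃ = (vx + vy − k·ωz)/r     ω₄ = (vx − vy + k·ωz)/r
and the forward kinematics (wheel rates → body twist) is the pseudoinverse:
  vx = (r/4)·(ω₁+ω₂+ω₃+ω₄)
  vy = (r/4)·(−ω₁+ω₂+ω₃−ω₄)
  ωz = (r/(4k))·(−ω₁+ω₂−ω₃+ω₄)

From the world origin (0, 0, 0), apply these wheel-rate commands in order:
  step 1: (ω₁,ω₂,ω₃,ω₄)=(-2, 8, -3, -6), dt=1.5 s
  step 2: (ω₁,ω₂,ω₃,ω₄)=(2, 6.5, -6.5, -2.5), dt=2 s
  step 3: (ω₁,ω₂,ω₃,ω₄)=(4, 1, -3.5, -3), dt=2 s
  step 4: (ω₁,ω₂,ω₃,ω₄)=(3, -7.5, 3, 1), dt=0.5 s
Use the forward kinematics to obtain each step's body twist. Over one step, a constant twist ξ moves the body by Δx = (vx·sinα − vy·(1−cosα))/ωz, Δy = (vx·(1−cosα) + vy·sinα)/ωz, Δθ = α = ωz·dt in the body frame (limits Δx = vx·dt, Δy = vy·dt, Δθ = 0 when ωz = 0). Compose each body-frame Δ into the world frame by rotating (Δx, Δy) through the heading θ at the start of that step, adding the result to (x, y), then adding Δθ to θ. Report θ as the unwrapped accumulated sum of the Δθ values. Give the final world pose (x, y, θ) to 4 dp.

(-0.0182, 0.2024, 0.9521)

step 1: ξ=(vx,vy,ωz)=(-0.0562, 0.2437, 0.4102), dt=1.5 → body Δ=(-0.1881, 0.3178, 0.6152) → world pose (-0.1881, 0.3178, 0.6152)
step 2: ξ=(vx,vy,ωz)=(-0.0094, 0.0094, 0.4980), dt=2.0 → body Δ=(-0.0244, 0.0072, 0.9961) → world pose (-0.2122, 0.3097, 1.6113)
step 3: ξ=(vx,vy,ωz)=(-0.0281, -0.0656, -0.1465), dt=2.0 → body Δ=(-0.0745, -0.1212, -0.2930) → world pose (-0.0881, 0.2401, 1.3184)
step 4: ξ=(vx,vy,ωz)=(-0.0094, -0.1594, -0.7324), dt=0.5 → body Δ=(-0.0190, -0.0771, -0.3662) → world pose (-0.0182, 0.2024, 0.9521)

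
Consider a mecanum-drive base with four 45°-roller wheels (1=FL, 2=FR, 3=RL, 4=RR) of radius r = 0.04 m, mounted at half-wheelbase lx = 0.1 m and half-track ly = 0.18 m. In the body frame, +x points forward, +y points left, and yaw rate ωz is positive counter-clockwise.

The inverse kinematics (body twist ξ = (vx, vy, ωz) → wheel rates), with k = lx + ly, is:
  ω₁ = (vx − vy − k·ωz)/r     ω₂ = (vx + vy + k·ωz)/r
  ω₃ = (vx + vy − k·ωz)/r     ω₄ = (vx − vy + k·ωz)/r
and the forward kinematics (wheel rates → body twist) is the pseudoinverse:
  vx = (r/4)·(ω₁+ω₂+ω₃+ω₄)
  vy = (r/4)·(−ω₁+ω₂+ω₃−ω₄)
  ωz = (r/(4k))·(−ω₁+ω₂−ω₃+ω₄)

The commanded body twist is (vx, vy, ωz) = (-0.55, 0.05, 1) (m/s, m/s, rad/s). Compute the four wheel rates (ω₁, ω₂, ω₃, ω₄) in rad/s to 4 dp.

(-22.0000, -5.5000, -19.5000, -8.0000)

k = lx + ly = 0.1 + 0.18 = 0.2800;  k·ωz = 0.2800·1 = 0.2800
ω₁ (FL) = (vx − vy − k·ωz)/r = -0.8800/0.04 = -22.0000
ω₂ (FR) = (vx + vy + k·ωz)/r = -0.2200/0.04 = -5.5000
ω₃ (RL) = (vx + vy − k·ωz)/r = -0.7800/0.04 = -19.5000
ω₄ (RR) = (vx − vy + k·ωz)/r = -0.3200/0.04 = -8.0000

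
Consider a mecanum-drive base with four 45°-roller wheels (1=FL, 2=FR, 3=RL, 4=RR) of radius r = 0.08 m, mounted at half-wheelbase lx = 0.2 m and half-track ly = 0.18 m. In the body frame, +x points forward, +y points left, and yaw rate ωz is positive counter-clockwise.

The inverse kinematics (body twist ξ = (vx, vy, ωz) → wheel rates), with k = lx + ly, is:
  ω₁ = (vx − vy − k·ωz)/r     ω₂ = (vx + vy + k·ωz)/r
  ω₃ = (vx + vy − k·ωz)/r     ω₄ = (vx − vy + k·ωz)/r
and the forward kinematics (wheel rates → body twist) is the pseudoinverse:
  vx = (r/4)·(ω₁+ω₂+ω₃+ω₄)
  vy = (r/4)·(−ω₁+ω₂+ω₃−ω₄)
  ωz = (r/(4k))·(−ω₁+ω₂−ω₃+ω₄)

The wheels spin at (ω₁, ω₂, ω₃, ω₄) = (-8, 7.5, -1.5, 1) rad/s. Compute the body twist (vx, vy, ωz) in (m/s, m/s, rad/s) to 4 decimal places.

k = lx + ly = 0.2 + 0.18 = 0.3800
ω₁+ω₂+ω₃+ω₄ = -1.0000  →  vx = (0.08/4)·-1.0000 = -0.0200
−ω₁+ω₂+ω₃−ω₄ = 13.0000  →  vy = (0.08/4)·13.0000 = 0.2600
−ω₁+ω₂−ω₃+ω₄ = 18.0000  →  ωz = (0.08/1.5200)·18.0000 = 0.9474

(-0.0200, 0.2600, 0.9474)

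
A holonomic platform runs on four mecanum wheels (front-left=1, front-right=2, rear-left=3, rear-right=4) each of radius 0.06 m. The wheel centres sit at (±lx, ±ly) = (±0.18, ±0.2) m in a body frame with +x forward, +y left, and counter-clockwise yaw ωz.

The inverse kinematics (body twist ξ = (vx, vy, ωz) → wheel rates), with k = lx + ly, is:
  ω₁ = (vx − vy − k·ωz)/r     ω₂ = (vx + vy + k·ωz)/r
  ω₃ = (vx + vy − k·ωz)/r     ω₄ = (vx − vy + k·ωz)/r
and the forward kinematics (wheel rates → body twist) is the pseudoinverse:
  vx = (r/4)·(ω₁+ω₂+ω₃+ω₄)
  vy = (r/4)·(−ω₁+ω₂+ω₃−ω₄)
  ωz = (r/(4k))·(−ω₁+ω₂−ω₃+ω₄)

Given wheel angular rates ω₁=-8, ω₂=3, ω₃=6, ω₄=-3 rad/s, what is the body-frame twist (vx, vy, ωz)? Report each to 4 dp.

(-0.0300, 0.3000, 0.0789)

k = lx + ly = 0.18 + 0.2 = 0.3800
ω₁+ω₂+ω₃+ω₄ = -2.0000  →  vx = (0.06/4)·-2.0000 = -0.0300
−ω₁+ω₂+ω₃−ω₄ = 20.0000  →  vy = (0.06/4)·20.0000 = 0.3000
−ω₁+ω₂−ω₃+ω₄ = 2.0000  →  ωz = (0.06/1.5200)·2.0000 = 0.0789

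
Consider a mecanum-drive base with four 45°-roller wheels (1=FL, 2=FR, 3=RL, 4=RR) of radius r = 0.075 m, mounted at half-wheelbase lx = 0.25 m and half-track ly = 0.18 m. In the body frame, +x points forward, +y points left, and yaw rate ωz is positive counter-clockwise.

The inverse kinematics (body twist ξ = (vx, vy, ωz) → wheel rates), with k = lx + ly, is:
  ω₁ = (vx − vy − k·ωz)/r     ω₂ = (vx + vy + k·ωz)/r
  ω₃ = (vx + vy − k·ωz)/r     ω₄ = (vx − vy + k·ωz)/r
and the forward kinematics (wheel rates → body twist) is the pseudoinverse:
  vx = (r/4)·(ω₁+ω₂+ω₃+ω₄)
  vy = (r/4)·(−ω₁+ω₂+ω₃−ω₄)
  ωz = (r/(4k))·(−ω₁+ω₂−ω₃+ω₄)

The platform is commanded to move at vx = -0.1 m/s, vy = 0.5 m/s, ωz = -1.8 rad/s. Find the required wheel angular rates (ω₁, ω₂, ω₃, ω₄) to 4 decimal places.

(2.3200, -4.9867, 15.6533, -18.3200)

k = lx + ly = 0.25 + 0.18 = 0.4300;  k·ωz = 0.4300·-1.8 = -0.7740
ω₁ (FL) = (vx − vy − k·ωz)/r = 0.1740/0.075 = 2.3200
ω₂ (FR) = (vx + vy + k·ωz)/r = -0.3740/0.075 = -4.9867
ω₃ (RL) = (vx + vy − k·ωz)/r = 1.1740/0.075 = 15.6533
ω₄ (RR) = (vx − vy + k·ωz)/r = -1.3740/0.075 = -18.3200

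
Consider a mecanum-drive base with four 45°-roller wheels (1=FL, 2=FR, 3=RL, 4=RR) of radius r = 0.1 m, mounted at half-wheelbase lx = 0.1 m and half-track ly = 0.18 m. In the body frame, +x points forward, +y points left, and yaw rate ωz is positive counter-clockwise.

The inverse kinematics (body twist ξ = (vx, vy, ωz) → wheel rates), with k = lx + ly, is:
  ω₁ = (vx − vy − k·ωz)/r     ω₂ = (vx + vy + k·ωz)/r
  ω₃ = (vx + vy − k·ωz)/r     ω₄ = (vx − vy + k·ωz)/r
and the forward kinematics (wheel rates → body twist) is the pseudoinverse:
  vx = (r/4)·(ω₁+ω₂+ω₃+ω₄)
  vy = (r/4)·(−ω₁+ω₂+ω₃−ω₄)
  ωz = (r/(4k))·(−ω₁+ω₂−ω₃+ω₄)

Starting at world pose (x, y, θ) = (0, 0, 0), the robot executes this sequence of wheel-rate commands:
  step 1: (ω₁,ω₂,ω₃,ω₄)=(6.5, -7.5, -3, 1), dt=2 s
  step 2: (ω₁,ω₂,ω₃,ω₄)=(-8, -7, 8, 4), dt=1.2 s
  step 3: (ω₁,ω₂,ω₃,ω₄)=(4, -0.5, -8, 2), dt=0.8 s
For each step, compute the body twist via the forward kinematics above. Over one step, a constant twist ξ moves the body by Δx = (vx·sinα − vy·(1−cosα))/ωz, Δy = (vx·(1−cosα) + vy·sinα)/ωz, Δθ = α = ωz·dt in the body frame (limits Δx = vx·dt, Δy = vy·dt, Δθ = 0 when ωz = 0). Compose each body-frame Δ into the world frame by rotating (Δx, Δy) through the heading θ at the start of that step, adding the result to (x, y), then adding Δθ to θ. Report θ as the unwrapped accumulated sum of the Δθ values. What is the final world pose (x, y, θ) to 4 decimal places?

(-0.7768, -0.2190, -1.7143)

step 1: ξ=(vx,vy,ωz)=(-0.0750, -0.4500, -0.8929), dt=2.0 → body Δ=(-0.6936, -0.3905, -1.7857) → world pose (-0.6936, -0.3905, -1.7857)
step 2: ξ=(vx,vy,ωz)=(-0.0750, 0.1250, -0.2679), dt=1.2 → body Δ=(-0.0646, 0.1618, -0.3214) → world pose (-0.5217, -0.3619, -2.1071)
step 3: ξ=(vx,vy,ωz)=(-0.0625, -0.3625, 0.4911), dt=0.8 → body Δ=(0.0075, -0.2923, 0.3929) → world pose (-0.7768, -0.2190, -1.7143)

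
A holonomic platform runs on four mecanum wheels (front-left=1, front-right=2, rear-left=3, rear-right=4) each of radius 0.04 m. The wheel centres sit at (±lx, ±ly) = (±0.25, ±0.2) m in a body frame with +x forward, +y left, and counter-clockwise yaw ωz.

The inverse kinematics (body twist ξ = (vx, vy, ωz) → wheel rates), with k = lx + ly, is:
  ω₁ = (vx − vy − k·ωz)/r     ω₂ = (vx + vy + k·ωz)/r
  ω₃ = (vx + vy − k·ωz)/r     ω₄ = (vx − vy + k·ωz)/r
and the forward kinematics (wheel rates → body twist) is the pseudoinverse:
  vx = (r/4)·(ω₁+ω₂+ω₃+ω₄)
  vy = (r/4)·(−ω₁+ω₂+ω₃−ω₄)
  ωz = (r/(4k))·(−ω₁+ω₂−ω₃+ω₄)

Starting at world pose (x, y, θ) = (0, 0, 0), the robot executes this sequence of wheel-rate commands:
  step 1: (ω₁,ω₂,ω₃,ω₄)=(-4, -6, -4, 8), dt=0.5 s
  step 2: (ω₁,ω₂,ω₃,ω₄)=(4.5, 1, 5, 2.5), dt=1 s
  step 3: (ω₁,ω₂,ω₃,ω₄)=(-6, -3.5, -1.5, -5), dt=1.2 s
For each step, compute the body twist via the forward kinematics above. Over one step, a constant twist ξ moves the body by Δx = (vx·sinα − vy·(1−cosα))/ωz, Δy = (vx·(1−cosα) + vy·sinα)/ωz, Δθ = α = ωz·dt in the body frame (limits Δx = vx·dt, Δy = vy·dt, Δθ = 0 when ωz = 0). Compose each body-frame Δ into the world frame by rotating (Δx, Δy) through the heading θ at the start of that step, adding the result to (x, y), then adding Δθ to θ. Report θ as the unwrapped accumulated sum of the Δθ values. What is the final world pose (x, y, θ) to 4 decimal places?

step 1: ξ=(vx,vy,ωz)=(-0.0600, -0.1400, 0.2222), dt=0.5 → body Δ=(-0.0261, -0.0715, 0.1111) → world pose (-0.0261, -0.0715, 0.1111)
step 2: ξ=(vx,vy,ωz)=(0.1300, -0.0100, -0.1333), dt=1.0 → body Δ=(0.1289, -0.0186, -0.1333) → world pose (0.1042, -0.0757, -0.0222)
step 3: ξ=(vx,vy,ωz)=(-0.1600, 0.0600, -0.0222), dt=1.2 → body Δ=(-0.1910, 0.0746, -0.0267) → world pose (-0.0851, 0.0030, -0.0489)

(-0.0851, 0.0030, -0.0489)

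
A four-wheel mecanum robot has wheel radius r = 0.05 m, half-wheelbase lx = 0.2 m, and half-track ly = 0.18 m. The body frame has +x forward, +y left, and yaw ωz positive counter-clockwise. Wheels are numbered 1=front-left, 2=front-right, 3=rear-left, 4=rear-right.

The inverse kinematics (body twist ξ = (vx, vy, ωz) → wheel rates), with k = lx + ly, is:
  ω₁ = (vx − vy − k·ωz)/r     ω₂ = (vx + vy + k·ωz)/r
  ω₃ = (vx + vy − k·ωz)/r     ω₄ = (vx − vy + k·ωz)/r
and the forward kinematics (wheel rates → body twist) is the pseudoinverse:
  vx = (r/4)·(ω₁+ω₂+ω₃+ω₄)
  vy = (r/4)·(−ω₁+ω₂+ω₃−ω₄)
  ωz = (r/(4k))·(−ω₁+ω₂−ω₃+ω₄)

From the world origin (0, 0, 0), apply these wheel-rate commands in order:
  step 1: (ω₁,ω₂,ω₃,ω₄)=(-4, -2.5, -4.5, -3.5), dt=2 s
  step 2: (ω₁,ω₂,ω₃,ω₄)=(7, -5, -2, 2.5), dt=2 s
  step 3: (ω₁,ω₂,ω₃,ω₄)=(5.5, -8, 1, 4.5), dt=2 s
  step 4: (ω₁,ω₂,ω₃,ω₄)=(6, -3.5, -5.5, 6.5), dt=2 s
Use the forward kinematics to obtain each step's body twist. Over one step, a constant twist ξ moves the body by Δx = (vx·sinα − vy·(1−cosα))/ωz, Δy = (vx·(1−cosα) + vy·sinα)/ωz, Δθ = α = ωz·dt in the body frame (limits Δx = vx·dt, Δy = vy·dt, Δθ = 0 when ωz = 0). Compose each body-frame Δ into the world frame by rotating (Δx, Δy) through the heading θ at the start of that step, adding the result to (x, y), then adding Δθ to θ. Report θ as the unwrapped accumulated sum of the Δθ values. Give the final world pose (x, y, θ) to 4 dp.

step 1: ξ=(vx,vy,ωz)=(-0.1813, 0.0063, 0.0822), dt=2.0 → body Δ=(-0.3619, -0.0173, 0.1645) → world pose (-0.3619, -0.0173, 0.1645)
step 2: ξ=(vx,vy,ωz)=(0.0313, -0.2063, -0.2467), dt=2.0 → body Δ=(-0.0397, -0.4111, -0.4934) → world pose (-0.3338, -0.4293, -0.3289)
step 3: ξ=(vx,vy,ωz)=(0.0375, -0.2125, -0.3289), dt=2.0 → body Δ=(-0.0651, -0.4188, -0.6579) → world pose (-0.5307, -0.8046, -0.9868)
step 4: ξ=(vx,vy,ωz)=(0.0438, -0.2688, 0.0822), dt=2.0 → body Δ=(0.1312, -0.5279, 0.1645) → world pose (-0.8988, -1.2051, -0.8224)

(-0.8988, -1.2051, -0.8224)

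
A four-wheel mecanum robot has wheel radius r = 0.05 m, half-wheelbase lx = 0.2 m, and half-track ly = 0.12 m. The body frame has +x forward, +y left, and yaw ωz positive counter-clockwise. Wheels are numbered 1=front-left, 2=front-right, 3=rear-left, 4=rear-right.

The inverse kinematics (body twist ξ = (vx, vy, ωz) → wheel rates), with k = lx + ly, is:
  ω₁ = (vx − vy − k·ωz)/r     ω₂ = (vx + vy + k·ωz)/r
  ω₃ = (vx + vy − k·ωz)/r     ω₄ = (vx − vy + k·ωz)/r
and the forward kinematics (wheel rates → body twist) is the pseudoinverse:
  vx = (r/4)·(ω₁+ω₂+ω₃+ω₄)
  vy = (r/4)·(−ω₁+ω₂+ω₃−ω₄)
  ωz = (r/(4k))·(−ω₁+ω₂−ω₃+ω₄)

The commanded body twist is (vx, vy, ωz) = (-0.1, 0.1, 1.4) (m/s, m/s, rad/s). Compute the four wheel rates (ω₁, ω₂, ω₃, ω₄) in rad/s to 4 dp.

(-12.9600, 8.9600, -8.9600, 4.9600)

k = lx + ly = 0.2 + 0.12 = 0.3200;  k·ωz = 0.3200·1.4 = 0.4480
ω₁ (FL) = (vx − vy − k·ωz)/r = -0.6480/0.05 = -12.9600
ω₂ (FR) = (vx + vy + k·ωz)/r = 0.4480/0.05 = 8.9600
ω₃ (RL) = (vx + vy − k·ωz)/r = -0.4480/0.05 = -8.9600
ω₄ (RR) = (vx − vy + k·ωz)/r = 0.2480/0.05 = 4.9600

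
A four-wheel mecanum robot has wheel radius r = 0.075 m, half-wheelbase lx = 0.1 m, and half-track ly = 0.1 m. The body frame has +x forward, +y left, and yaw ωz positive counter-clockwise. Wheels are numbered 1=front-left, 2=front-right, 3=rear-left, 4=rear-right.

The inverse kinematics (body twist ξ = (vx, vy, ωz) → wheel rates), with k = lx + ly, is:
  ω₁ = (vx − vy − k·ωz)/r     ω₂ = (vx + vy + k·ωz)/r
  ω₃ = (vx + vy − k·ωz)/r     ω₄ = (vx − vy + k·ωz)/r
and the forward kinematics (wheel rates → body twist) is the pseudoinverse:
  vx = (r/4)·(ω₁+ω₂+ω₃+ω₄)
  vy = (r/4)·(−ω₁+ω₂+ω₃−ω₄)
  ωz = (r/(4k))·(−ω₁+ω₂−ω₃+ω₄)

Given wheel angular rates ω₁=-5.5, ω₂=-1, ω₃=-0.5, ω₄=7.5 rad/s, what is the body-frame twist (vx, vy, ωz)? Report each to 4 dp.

(0.0094, -0.0656, 1.1719)

k = lx + ly = 0.1 + 0.1 = 0.2000
ω₁+ω₂+ω₃+ω₄ = 0.5000  →  vx = (0.075/4)·0.5000 = 0.0094
−ω₁+ω₂+ω₃−ω₄ = -3.5000  →  vy = (0.075/4)·-3.5000 = -0.0656
−ω₁+ω₂−ω₃+ω₄ = 12.5000  →  ωz = (0.075/0.8000)·12.5000 = 1.1719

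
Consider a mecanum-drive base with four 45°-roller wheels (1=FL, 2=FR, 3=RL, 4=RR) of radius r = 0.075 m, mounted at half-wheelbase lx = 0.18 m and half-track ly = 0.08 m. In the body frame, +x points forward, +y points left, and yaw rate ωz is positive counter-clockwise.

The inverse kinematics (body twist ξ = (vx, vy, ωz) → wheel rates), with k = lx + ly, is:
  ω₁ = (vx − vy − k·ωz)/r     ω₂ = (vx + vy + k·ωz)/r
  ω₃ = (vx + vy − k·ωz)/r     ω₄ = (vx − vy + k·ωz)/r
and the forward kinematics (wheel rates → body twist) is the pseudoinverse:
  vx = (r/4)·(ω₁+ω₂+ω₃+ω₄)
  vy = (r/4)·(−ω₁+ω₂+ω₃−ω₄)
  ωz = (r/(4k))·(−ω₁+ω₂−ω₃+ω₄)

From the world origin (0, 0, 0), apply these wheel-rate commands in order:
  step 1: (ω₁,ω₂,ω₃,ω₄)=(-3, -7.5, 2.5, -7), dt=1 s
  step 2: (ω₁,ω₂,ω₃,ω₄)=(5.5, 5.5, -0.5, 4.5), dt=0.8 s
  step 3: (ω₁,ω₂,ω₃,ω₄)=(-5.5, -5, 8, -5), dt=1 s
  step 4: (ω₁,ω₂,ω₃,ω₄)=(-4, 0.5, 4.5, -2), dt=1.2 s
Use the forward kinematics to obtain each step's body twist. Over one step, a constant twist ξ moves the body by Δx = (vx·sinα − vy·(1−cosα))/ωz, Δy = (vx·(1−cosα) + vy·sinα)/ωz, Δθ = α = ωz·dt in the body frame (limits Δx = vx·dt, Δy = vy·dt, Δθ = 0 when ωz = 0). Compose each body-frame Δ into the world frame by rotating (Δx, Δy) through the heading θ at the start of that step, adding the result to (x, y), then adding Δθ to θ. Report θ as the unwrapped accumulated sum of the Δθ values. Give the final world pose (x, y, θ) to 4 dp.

(0.3166, 0.1982, -1.7957)

step 1: ξ=(vx,vy,ωz)=(-0.2812, 0.0938, -1.0096), dt=1.0 → body Δ=(-0.1924, 0.2089, -1.0096) → world pose (-0.1924, 0.2089, -1.0096)
step 2: ξ=(vx,vy,ωz)=(0.2812, -0.0937, 0.3606), dt=0.8 → body Δ=(0.2326, -0.0417, 0.2885) → world pose (-0.1039, -0.0102, -0.7212)
step 3: ξ=(vx,vy,ωz)=(-0.1406, 0.2531, -0.9014), dt=1.0 → body Δ=(-0.0158, 0.2794, -0.9014) → world pose (0.0687, 0.2100, -1.6226)
step 4: ξ=(vx,vy,ωz)=(-0.0188, 0.2062, -0.1442), dt=1.2 → body Δ=(-0.0010, 0.2482, -0.1731) → world pose (0.3166, 0.1982, -1.7957)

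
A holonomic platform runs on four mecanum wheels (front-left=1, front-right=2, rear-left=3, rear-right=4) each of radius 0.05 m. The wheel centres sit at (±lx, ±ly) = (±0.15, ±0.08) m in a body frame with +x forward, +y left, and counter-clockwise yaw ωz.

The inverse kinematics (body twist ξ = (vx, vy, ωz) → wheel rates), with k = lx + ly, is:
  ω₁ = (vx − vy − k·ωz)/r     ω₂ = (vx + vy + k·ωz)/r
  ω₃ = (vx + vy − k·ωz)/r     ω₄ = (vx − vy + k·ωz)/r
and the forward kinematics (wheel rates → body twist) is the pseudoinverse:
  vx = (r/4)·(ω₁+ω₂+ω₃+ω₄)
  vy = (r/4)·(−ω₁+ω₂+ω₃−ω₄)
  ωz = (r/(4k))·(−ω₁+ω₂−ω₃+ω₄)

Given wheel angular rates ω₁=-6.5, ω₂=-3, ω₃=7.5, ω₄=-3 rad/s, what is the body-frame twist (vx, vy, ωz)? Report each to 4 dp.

(-0.0625, 0.1750, -0.3804)

k = lx + ly = 0.15 + 0.08 = 0.2300
ω₁+ω₂+ω₃+ω₄ = -5.0000  →  vx = (0.05/4)·-5.0000 = -0.0625
−ω₁+ω₂+ω₃−ω₄ = 14.0000  →  vy = (0.05/4)·14.0000 = 0.1750
−ω₁+ω₂−ω₃+ω₄ = -7.0000  →  ωz = (0.05/0.9200)·-7.0000 = -0.3804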